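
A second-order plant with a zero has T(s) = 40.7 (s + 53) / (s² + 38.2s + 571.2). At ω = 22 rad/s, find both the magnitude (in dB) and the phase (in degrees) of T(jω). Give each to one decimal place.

|T| = 8.8 dB, ∠T = -61.5°

|j22 + 53| = √(22² + 53²) = 57.38
|(j22)² + 38.2(j22) + 571.2| = |87.2 + j840.4| = 844.9
|T(j22)| = 40.7 × 57.38 / 844.9 = 2.7643
20 log₁₀(2.7643) = 8.83 dB
∠(j22 + 53) = arctan(22/53) = 22.54°
∠[(j22)² + 38.2(j22) + 571.2] = ∠[87.2 + j840.4] = 84.08°
∠T(j22) = 22.54° − 84.08° = -61.53°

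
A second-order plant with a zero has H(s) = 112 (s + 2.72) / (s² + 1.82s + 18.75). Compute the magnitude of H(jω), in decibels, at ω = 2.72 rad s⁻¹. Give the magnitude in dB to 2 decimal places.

|j2.72 + 2.72| = √(2.72² + 2.72²) = 3.847
|(j2.72)² + 1.82(j2.72) + 18.75| = |11.352 + j4.9504| = 12.38
|H(j2.72)| = 112 × 3.847 / 12.38 = 34.789
20 log₁₀(34.789) = 30.829 dB

30.83 dB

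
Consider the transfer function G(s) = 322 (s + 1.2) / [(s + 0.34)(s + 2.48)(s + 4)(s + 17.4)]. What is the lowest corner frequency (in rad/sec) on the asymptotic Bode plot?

Break frequencies occur at each pole and zero magnitude: 0.34 rad/sec, 1.2 rad/sec, 2.48 rad/sec, 4 rad/sec, 17.4 rad/sec.
The lowest is 0.34 rad/sec.

0.34 rad/sec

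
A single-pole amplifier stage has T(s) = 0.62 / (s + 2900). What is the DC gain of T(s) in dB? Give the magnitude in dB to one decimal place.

T(0) = 0.62 / 2900 = 0.00021379
20 log₁₀(0.00021379) = -73.40 dB

-73.4 dB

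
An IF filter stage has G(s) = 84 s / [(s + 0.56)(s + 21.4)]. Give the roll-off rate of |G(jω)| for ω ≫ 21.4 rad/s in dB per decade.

With 1 zero and 2 poles, the high-frequency asymptotic slope is 20 × (1 − 2) = -20 dB/decade.

-20 dB/decade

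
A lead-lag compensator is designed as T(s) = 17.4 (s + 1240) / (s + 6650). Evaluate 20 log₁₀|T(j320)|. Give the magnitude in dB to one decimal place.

10.5 dB

|j320 + 1240| = √(320² + 1240²) = 1281
|j320 + 6650| = √(320² + 6650²) = 6658
|T(j320)| = 17.4 × 1281 / 6658 = 3.3469
20 log₁₀(3.3469) = 10.49 dB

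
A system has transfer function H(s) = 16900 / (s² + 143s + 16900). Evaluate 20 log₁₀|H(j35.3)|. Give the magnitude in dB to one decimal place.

|(j35.3)² + 143(j35.3) + 16900| = |15654 + j5047.9| = 1.645e+04
|H(j35.3)| = 16900 / 1.645e+04 = 1.0275
20 log₁₀(1.0275) = 0.24 dB

0.2 dB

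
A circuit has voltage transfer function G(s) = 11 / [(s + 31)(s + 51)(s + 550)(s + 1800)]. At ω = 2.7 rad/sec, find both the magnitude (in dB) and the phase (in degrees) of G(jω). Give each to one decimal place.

|G| = -163.1 dB, ∠G = -8.4°

|j2.7 + 31| = √(2.7² + 31²) = 31.12
|j2.7 + 51| = √(2.7² + 51²) = 51.07
|j2.7 + 550| = √(2.7² + 550²) = 550
|j2.7 + 1800| = √(2.7² + 1800²) = 1800
|G(j2.7)| = 11 / (31.12 × 51.07 × 550 × 1800) = 6.9915e-09
20 log₁₀(6.9915e-09) = -163.11 dB
∠(j2.7 + 31) = arctan(2.7/31) = 4.98°
∠(j2.7 + 51) = arctan(2.7/51) = 3.03°
∠(j2.7 + 550) = arctan(2.7/550) = 0.28°
∠(j2.7 + 1800) = arctan(2.7/1800) = 0.09°
∠G(j2.7) = − (4.98° + 3.03° + 0.28° + 0.09°) = -8.38°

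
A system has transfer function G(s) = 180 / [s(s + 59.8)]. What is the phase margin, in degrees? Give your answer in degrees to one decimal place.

Gain crossover: |G(jω)| = 1 at ω ≈ 3.01 rad/s.
∠G(j3.01) = −90° − arctan(3.01/59.8) ≈ -92.88°
PM = 180° + (-92.88°) = 87.12°

87.1°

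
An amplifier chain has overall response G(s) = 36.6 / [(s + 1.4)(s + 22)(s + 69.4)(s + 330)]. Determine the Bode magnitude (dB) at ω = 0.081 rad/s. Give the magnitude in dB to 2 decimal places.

|j0.081 + 1.4| = √(0.081² + 1.4²) = 1.402
|j0.081 + 22| = √(0.081² + 22²) = 22
|j0.081 + 69.4| = √(0.081² + 69.4²) = 69.4
|j0.081 + 330| = √(0.081² + 330²) = 330
|G(j0.081)| = 36.6 / (1.402 × 22 × 69.4 × 330) = 5.18e-05
20 log₁₀(5.18e-05) = -85.713 dB

-85.71 dB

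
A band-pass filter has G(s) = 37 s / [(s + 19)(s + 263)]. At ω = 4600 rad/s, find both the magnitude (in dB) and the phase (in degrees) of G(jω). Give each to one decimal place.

|G| = -41.9 dB, ∠G = -86.5°

|j4600| = 4600
|j4600 + 19| = √(4600² + 19²) = 4600
|j4600 + 263| = √(4600² + 263²) = 4608
|G(j4600)| = 37 × 4600 / (4600 × 4608) = 0.0080303
20 log₁₀(0.0080303) = -41.91 dB
∠(j4600) = 90.00°
∠(j4600 + 19) = arctan(4600/19) = 89.76°
∠(j4600 + 263) = arctan(4600/263) = 86.73°
∠G(j4600) = 90.00° − (89.76° + 86.73°) = -86.49°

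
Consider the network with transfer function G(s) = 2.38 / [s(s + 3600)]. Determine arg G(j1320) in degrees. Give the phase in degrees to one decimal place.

-110.1°

∠(j1320 + 3600) = arctan(1320/3600) = 20.14°
∠(j1320) = 90.00°
∠G(j1320) = − (20.14° + 90.00°) = -110.14°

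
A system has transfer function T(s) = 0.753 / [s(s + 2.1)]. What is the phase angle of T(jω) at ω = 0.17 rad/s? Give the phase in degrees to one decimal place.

-94.6°

∠(j0.17 + 2.1) = arctan(0.17/2.1) = 4.63°
∠(j0.17) = 90.00°
∠T(j0.17) = − (4.63° + 90.00°) = -94.63°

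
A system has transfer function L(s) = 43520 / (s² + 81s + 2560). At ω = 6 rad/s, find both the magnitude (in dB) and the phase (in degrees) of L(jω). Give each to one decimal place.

|(j6)² + 81(j6) + 2560| = |2524 + j486| = 2570
|L(j6)| = 43520 / 2570 = 16.931
20 log₁₀(16.931) = 24.57 dB
∠[(j6)² + 81(j6) + 2560] = ∠[2524 + j486] = 10.90°
∠L(j6) = −10.90° = -10.90°

|L| = 24.6 dB, ∠L = -10.9 deg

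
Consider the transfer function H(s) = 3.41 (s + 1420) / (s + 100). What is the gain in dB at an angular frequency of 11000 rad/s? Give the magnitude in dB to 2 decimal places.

|j11000 + 1420| = √(11000² + 1420²) = 1.109e+04
|j11000 + 100| = √(11000² + 100²) = 1.1e+04
|H(j11000)| = 3.41 × 1.109e+04 / 1.1e+04 = 3.4382
20 log₁₀(3.4382) = 10.727 dB

10.73 dB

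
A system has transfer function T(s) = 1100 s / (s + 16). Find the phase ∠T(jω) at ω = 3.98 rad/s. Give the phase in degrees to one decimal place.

∠(j3.98) = 90.00°
∠(j3.98 + 16) = arctan(3.98/16) = 13.97°
∠T(j3.98) = 90.00° − 13.97° = 76.03°

76.0 deg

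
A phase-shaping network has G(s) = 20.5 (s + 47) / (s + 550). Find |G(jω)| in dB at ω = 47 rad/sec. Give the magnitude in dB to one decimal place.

|j47 + 47| = √(47² + 47²) = 66.47
|j47 + 550| = √(47² + 550²) = 552
|G(j47)| = 20.5 × 66.47 / 552 = 2.4684
20 log₁₀(2.4684) = 7.85 dB

7.8 dB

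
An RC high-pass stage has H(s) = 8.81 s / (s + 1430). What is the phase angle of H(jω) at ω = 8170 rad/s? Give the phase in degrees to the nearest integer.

10 deg

∠(j8170) = 90.00°
∠(j8170 + 1430) = arctan(8170/1430) = 80.07°
∠H(j8170) = 90.00° − 80.07° = 9.93°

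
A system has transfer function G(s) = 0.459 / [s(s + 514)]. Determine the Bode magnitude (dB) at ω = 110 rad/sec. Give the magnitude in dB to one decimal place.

|j110 + 514| = √(110² + 514²) = 525.6
|j110| = 110
|G(j110)| = 0.459 / (525.6 × 110) = 7.9384e-06
20 log₁₀(7.9384e-06) = -102.01 dB

-102.0 dB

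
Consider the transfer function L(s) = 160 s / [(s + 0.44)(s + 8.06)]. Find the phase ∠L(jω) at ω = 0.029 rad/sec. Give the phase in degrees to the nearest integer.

∠(j0.029) = 90.00°
∠(j0.029 + 0.44) = arctan(0.029/0.44) = 3.77°
∠(j0.029 + 8.06) = arctan(0.029/8.06) = 0.21°
∠L(j0.029) = 90.00° − (3.77° + 0.21°) = 86.02°

86°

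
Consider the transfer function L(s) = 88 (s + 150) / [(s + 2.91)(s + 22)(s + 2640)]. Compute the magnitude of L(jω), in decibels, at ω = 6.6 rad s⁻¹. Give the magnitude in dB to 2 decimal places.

-30.40 dB

|j6.6 + 150| = √(6.6² + 150²) = 150.1
|j6.6 + 2.91| = √(6.6² + 2.91²) = 7.213
|j6.6 + 22| = √(6.6² + 22²) = 22.97
|j6.6 + 2640| = √(6.6² + 2640²) = 2640
|L(j6.6)| = 88 × 150.1 / (7.213 × 22.97 × 2640) = 0.030209
20 log₁₀(0.030209) = -30.397 dB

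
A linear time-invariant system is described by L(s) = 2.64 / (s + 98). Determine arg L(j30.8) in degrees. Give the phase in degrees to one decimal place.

∠(j30.8 + 98) = arctan(30.8/98) = 17.45°
∠L(j30.8) = −17.45° = -17.45°

-17.4°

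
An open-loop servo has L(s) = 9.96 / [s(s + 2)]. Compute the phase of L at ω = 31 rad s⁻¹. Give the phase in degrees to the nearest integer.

∠(j31 + 2) = arctan(31/2) = 86.31°
∠(j31) = 90.00°
∠L(j31) = − (86.31° + 90.00°) = -176.31°

-176°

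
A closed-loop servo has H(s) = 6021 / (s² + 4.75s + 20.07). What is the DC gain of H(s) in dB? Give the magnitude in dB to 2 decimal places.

49.54 dB

H(0) = 6021 / 20.07 = 300
20 log₁₀(300) = 49.542 dB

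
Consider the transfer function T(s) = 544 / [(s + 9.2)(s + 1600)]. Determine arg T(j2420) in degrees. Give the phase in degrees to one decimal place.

∠(j2420 + 9.2) = arctan(2420/9.2) = 89.78°
∠(j2420 + 1600) = arctan(2420/1600) = 56.53°
∠T(j2420) = − (89.78° + 56.53°) = -146.31°

-146.3°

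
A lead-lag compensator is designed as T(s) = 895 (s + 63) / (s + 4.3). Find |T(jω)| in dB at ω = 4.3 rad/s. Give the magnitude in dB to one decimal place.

|j4.3 + 63| = √(4.3² + 63²) = 63.15
|j4.3 + 4.3| = √(4.3² + 4.3²) = 6.081
|T(j4.3)| = 895 × 63.15 / 6.081 = 9293.7
20 log₁₀(9293.7) = 79.36 dB

79.4 dB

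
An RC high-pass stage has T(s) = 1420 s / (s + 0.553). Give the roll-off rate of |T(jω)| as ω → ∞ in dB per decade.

0 dB/decade

With 1 zero and 1 pole, the high-frequency asymptotic slope is 20 × (1 − 1) = 0 dB/decade.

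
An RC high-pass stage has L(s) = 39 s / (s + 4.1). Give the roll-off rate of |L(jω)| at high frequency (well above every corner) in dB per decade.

With 1 zero and 1 pole, the high-frequency asymptotic slope is 20 × (1 − 1) = 0 dB/decade.

0 dB/decade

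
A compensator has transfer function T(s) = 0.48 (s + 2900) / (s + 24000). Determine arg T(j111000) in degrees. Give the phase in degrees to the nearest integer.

11°

∠(j111000 + 2900) = arctan(111000/2900) = 88.50°
∠(j111000 + 24000) = arctan(111000/24000) = 77.80°
∠T(j111000) = 88.50° − 77.80° = 10.70°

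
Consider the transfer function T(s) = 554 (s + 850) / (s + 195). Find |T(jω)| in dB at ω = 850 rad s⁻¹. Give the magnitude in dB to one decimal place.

|j850 + 850| = √(850² + 850²) = 1202
|j850 + 195| = √(850² + 195²) = 872.1
|T(j850)| = 554 × 1202 / 872.1 = 763.64
20 log₁₀(763.64) = 57.66 dB

57.7 dB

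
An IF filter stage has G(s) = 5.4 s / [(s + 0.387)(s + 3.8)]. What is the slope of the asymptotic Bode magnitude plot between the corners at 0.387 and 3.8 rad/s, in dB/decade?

0 dB/decade

In this band the factors already past their corner are: 1 differentiator zero, pole at 0.387; net slope = 0 dB/decade.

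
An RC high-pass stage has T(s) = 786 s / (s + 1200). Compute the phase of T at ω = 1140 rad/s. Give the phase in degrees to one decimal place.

∠(j1140) = 90.00°
∠(j1140 + 1200) = arctan(1140/1200) = 43.53°
∠T(j1140) = 90.00° − 43.53° = 46.47°

46.5°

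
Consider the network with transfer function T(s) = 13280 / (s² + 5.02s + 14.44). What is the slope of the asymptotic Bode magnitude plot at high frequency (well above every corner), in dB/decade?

With 0 zeros and 2 poles, the high-frequency asymptotic slope is 20 × (0 − 2) = -40 dB/decade.

-40 dB/decade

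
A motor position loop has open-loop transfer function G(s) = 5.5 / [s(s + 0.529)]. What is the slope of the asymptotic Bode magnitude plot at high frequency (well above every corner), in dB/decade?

With 0 zeros and 2 poles, the high-frequency asymptotic slope is 20 × (0 − 2) = -40 dB/decade.

-40 dB/decade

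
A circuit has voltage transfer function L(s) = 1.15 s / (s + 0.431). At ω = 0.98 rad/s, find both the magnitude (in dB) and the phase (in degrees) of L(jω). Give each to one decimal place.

|L| = 0.4 dB, ∠L = 23.7°

|j0.98| = 0.98
|j0.98 + 0.431| = √(0.98² + 0.431²) = 1.071
|L(j0.98)| = 1.15 × 0.98 / 1.071 = 1.0527
20 log₁₀(1.0527) = 0.45 dB
∠(j0.98) = 90.00°
∠(j0.98 + 0.431) = arctan(0.98/0.431) = 66.26°
∠L(j0.98) = 90.00° − 66.26° = 23.74°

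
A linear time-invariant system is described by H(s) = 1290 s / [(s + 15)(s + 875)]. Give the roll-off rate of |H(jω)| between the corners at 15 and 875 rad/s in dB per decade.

0 dB/decade

In this band the factors already past their corner are: 1 differentiator zero, pole at 15; net slope = 0 dB/decade.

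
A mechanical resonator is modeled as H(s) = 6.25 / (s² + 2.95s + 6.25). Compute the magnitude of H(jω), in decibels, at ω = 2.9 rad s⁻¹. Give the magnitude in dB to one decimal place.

|(j2.9)² + 2.95(j2.9) + 6.25| = |-2.16 + j8.555| = 8.823
|H(j2.9)| = 6.25 / 8.823 = 0.70834
20 log₁₀(0.70834) = -3.00 dB

-3.0 dB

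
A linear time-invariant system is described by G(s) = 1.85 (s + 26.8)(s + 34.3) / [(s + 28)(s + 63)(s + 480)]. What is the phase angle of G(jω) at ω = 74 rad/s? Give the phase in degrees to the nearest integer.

∠(j74 + 26.8) = arctan(74/26.8) = 70.09°
∠(j74 + 34.3) = arctan(74/34.3) = 65.13°
∠(j74 + 28) = arctan(74/28) = 69.27°
∠(j74 + 63) = arctan(74/63) = 49.59°
∠(j74 + 480) = arctan(74/480) = 8.76°
∠G(j74) = 70.09° + 65.13° − (69.27° + 49.59° + 8.76°) = 7.59°

8°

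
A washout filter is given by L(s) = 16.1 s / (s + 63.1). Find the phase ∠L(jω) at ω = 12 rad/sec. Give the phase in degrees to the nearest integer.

∠(j12) = 90.00°
∠(j12 + 63.1) = arctan(12/63.1) = 10.77°
∠L(j12) = 90.00° − 10.77° = 79.23°

79°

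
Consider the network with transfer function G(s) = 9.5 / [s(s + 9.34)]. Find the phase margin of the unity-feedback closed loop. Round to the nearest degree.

84°

Gain crossover: |G(jω)| = 1 at ω ≈ 1.01 rad/s.
∠G(j1.01) = −90° − arctan(1.01/9.34) ≈ -96.18°
PM = 180° + (-96.18°) = 83.82°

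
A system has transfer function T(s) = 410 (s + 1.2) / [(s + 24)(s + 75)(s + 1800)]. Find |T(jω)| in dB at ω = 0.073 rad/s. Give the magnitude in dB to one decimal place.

|j0.073 + 1.2| = √(0.073² + 1.2²) = 1.202
|j0.073 + 24| = √(0.073² + 24²) = 24
|j0.073 + 75| = √(0.073² + 75²) = 75
|j0.073 + 1800| = √(0.073² + 1800²) = 1800
|T(j0.073)| = 410 × 1.202 / (24 × 75 × 1800) = 0.00015213
20 log₁₀(0.00015213) = -76.36 dB

-76.4 dB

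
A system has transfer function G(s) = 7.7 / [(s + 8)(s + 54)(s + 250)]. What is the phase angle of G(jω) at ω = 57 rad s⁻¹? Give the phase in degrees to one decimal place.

-141.4°

∠(j57 + 8) = arctan(57/8) = 82.01°
∠(j57 + 54) = arctan(57/54) = 46.55°
∠(j57 + 250) = arctan(57/250) = 12.84°
∠G(j57) = − (82.01° + 46.55° + 12.84°) = -141.40°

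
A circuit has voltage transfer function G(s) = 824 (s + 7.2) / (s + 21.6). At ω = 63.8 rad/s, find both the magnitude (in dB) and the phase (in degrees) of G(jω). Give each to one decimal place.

|j63.8 + 7.2| = √(63.8² + 7.2²) = 64.2
|j63.8 + 21.6| = √(63.8² + 21.6²) = 67.36
|G(j63.8)| = 824 × 64.2 / 67.36 = 785.44
20 log₁₀(785.44) = 57.90 dB
∠(j63.8 + 7.2) = arctan(63.8/7.2) = 83.56°
∠(j63.8 + 21.6) = arctan(63.8/21.6) = 71.30°
∠G(j63.8) = 83.56° − 71.30° = 12.27°

|G| = 57.9 dB, ∠G = 12.3°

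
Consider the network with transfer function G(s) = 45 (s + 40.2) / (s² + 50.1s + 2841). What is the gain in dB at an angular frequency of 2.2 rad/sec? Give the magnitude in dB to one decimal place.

-3.9 dB

|j2.2 + 40.2| = √(2.2² + 40.2²) = 40.26
|(j2.2)² + 50.1(j2.2) + 2841| = |2836.2 + j110.22| = 2838
|G(j2.2)| = 45 × 40.26 / 2838 = 0.63831
20 log₁₀(0.63831) = -3.90 dB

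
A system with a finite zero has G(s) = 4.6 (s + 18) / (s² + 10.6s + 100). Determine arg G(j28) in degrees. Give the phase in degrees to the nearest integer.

-99°

∠(j28 + 18) = arctan(28/18) = 57.26°
∠[(j28)² + 10.6(j28) + 100] = ∠[-684 + j296.8] = 156.54°
∠G(j28) = 57.26° − 156.54° = -99.28°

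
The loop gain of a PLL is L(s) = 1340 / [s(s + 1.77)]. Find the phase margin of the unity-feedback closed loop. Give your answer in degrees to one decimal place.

2.8 deg

Gain crossover: |L(jω)| = 1 at ω ≈ 36.6 rad/s.
∠L(j36.6) = −90° − arctan(36.6/1.77) ≈ -177.23°
PM = 180° + (-177.23°) = 2.77°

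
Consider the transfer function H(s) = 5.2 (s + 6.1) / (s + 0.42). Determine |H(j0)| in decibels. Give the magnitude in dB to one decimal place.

37.6 dB

H(0) = 5.2 × 6.1 / 0.42 = 75.524
20 log₁₀(75.524) = 37.56 dB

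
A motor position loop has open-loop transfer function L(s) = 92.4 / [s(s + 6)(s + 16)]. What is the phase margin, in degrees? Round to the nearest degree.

Gain crossover: |L(jω)| = 1 at ω ≈ 0.949 rad/s.
∠L(j0.949) = −90° − arctan(0.949/6) − arctan(0.949/16) ≈ -102.38°
PM = 180° + (-102.38°) = 77.62°

78 deg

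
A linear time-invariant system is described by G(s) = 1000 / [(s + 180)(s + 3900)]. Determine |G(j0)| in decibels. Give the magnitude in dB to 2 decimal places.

G(0) = 1000 / (180 × 3900) = 0.0014245
20 log₁₀(0.0014245) = -56.927 dB

-56.93 dB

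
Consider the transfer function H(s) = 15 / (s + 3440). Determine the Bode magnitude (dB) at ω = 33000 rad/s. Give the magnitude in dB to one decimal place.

|j33000 + 3440| = √(33000² + 3440²) = 3.318e+04
|H(j33000)| = 15 / 3.318e+04 = 0.0004521
20 log₁₀(0.0004521) = -66.90 dB

-66.9 dB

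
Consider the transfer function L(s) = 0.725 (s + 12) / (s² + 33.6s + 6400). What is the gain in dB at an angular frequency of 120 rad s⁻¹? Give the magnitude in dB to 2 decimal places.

|j120 + 12| = √(120² + 12²) = 120.6
|(j120)² + 33.6(j120) + 6400| = |-8000 + j4032| = 8959
|L(j120)| = 0.725 × 120.6 / 8959 = 0.0097597
20 log₁₀(0.0097597) = -40.211 dB

-40.21 dB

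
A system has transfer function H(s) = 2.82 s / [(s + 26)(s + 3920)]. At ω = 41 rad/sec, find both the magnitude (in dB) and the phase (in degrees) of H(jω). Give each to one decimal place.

|j41| = 41
|j41 + 26| = √(41² + 26²) = 48.55
|j41 + 3920| = √(41² + 3920²) = 3920
|H(j41)| = 2.82 × 41 / (48.55 × 3920) = 0.0006075
20 log₁₀(0.0006075) = -64.33 dB
∠(j41) = 90.00°
∠(j41 + 26) = arctan(41/26) = 57.62°
∠(j41 + 3920) = arctan(41/3920) = 0.60°
∠H(j41) = 90.00° − (57.62° + 0.60°) = 31.78°

|H| = -64.3 dB, ∠H = 31.8°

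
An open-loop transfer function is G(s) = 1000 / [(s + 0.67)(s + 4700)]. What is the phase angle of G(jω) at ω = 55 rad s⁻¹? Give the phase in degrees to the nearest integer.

-90°

∠(j55 + 0.67) = arctan(55/0.67) = 89.30°
∠(j55 + 4700) = arctan(55/4700) = 0.67°
∠G(j55) = − (89.30° + 0.67°) = -89.97°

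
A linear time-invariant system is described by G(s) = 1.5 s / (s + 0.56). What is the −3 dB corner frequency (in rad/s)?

For a single-pole high-pass, the −3 dB point is at the pole: ω = 0.56 rad/s.

0.56 rad/s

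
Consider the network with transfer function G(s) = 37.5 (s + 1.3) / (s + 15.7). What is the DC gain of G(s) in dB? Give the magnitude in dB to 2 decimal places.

G(0) = 37.5 × 1.3 / 15.7 = 3.1051
20 log₁₀(3.1051) = 9.841 dB

9.84 dB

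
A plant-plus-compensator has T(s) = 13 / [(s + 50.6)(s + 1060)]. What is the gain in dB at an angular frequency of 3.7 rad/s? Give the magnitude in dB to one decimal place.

-72.3 dB

|j3.7 + 50.6| = √(3.7² + 50.6²) = 50.74
|j3.7 + 1060| = √(3.7² + 1060²) = 1060
|T(j3.7)| = 13 / (50.74 × 1060) = 0.00024173
20 log₁₀(0.00024173) = -72.33 dB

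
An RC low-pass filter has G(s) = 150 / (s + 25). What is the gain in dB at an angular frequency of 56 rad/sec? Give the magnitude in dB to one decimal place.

|j56 + 25| = √(56² + 25²) = 61.33
|G(j56)| = 150 / 61.33 = 2.4459
20 log₁₀(2.4459) = 7.77 dB

7.8 dB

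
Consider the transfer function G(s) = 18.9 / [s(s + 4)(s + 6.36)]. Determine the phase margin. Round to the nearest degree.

73 deg

Gain crossover: |G(jω)| = 1 at ω ≈ 0.726 rad s⁻¹.
∠G(j0.726) = −90° − arctan(0.726/4) − arctan(0.726/6.36) ≈ -106.81°
PM = 180° + (-106.81°) = 73.19°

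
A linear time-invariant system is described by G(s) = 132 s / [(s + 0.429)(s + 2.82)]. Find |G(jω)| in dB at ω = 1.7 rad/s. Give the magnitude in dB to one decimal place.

|j1.7| = 1.7
|j1.7 + 0.429| = √(1.7² + 0.429²) = 1.753
|j1.7 + 2.82| = √(1.7² + 2.82²) = 3.293
|G(j1.7)| = 132 × 1.7 / (1.753 × 3.293) = 38.869
20 log₁₀(38.869) = 31.79 dB

31.8 dB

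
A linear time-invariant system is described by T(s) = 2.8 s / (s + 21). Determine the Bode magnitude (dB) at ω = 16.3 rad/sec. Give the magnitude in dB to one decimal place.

4.7 dB

|j16.3| = 16.3
|j16.3 + 21| = √(16.3² + 21²) = 26.58
|T(j16.3)| = 2.8 × 16.3 / 26.58 = 1.7168
20 log₁₀(1.7168) = 4.69 dB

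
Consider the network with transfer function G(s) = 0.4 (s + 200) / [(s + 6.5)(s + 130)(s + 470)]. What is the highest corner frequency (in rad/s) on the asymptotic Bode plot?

470 rad/s

Break frequencies occur at each pole and zero magnitude: 6.5 rad/s, 130 rad/s, 200 rad/s, 470 rad/s.
The highest is 470 rad/s.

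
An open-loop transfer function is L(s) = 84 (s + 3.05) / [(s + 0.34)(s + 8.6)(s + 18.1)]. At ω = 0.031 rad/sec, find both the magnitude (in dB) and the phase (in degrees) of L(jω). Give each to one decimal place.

|j0.031 + 3.05| = √(0.031² + 3.05²) = 3.05
|j0.031 + 0.34| = √(0.031² + 0.34²) = 0.3414
|j0.031 + 8.6| = √(0.031² + 8.6²) = 8.6
|j0.031 + 18.1| = √(0.031² + 18.1²) = 18.1
|L(j0.031)| = 84 × 3.05 / (0.3414 × 8.6 × 18.1) = 4.8211
20 log₁₀(4.8211) = 13.66 dB
∠(j0.031 + 3.05) = arctan(0.031/3.05) = 0.58°
∠(j0.031 + 0.34) = arctan(0.031/0.34) = 5.21°
∠(j0.031 + 8.6) = arctan(0.031/8.6) = 0.21°
∠(j0.031 + 18.1) = arctan(0.031/18.1) = 0.10°
∠L(j0.031) = 0.58° − (5.21° + 0.21° + 0.10°) = -4.93°

|L| = 13.7 dB, ∠L = -4.9°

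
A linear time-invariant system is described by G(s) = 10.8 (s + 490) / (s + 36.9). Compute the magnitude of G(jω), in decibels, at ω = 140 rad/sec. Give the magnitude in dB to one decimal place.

|j140 + 490| = √(140² + 490²) = 509.6
|j140 + 36.9| = √(140² + 36.9²) = 144.8
|G(j140)| = 10.8 × 509.6 / 144.8 = 38.014
20 log₁₀(38.014) = 31.60 dB

31.6 dB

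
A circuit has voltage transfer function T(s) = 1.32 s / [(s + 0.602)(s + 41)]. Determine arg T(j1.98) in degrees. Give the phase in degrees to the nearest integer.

∠(j1.98) = 90.00°
∠(j1.98 + 0.602) = arctan(1.98/0.602) = 73.09°
∠(j1.98 + 41) = arctan(1.98/41) = 2.76°
∠T(j1.98) = 90.00° − (73.09° + 2.76°) = 14.15°

14°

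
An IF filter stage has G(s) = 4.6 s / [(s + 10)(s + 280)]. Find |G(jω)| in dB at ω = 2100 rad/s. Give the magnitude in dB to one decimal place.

|j2100| = 2100
|j2100 + 10| = √(2100² + 10²) = 2100
|j2100 + 280| = √(2100² + 280²) = 2119
|G(j2100)| = 4.6 × 2100 / (2100 × 2119) = 0.0021712
20 log₁₀(0.0021712) = -53.27 dB

-53.3 dB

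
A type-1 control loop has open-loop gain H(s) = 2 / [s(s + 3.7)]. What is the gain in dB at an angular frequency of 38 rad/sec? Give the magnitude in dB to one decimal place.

|j38 + 3.7| = √(38² + 3.7²) = 38.18
|j38| = 38
|H(j38)| = 2 / (38.18 × 38) = 0.0013785
20 log₁₀(0.0013785) = -57.21 dB

-57.2 dB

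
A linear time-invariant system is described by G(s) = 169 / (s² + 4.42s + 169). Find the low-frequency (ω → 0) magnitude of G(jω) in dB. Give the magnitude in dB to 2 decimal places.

0.00 dB

G(0) = 169 / 169 = 1
20 log₁₀(1) = 0.000 dB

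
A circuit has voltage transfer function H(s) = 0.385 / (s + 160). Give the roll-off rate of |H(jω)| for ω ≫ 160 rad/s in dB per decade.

-20 dB/decade

With 0 zeros and 1 pole, the high-frequency asymptotic slope is 20 × (0 − 1) = -20 dB/decade.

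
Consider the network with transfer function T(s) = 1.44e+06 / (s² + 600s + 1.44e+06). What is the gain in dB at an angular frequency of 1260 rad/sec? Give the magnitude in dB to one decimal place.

|(j1260)² + 600(j1260) + 1.44e+06| = |-1.476e+05 + j7.56e+05| = 7.703e+05
|T(j1260)| = 1.44e+06 / 7.703e+05 = 1.8695
20 log₁₀(1.8695) = 5.43 dB

5.4 dB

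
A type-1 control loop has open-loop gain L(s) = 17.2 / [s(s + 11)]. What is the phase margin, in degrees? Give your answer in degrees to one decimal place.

82.0°

Gain crossover: |L(jω)| = 1 at ω ≈ 1.55 rad s⁻¹.
∠L(j1.55) = −90° − arctan(1.55/11) ≈ -98.01°
PM = 180° + (-98.01°) = 81.99°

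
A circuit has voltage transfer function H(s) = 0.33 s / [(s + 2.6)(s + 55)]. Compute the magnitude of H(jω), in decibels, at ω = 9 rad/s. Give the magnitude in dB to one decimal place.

-44.9 dB

|j9| = 9
|j9 + 2.6| = √(9² + 2.6²) = 9.368
|j9 + 55| = √(9² + 55²) = 55.73
|H(j9)| = 0.33 × 9 / (9.368 × 55.73) = 0.0056886
20 log₁₀(0.0056886) = -44.90 dB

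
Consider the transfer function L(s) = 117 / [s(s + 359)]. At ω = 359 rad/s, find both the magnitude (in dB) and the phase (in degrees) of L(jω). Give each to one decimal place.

|L| = -63.9 dB, ∠L = -135.0 deg

|j359 + 359| = √(359² + 359²) = 507.7
|j359| = 359
|L(j359)| = 117 / (507.7 × 359) = 0.00064192
20 log₁₀(0.00064192) = -63.85 dB
∠(j359 + 359) = arctan(359/359) = 45.00°
∠(j359) = 90.00°
∠L(j359) = − (45.00° + 90.00°) = -135.00°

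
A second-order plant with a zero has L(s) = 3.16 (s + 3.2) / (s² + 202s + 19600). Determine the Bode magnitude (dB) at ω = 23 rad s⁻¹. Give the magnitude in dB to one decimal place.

|j23 + 3.2| = √(23² + 3.2²) = 23.22
|(j23)² + 202(j23) + 19600| = |19071 + j4646| = 1.963e+04
|L(j23)| = 3.16 × 23.22 / 1.963e+04 = 0.0037384
20 log₁₀(0.0037384) = -48.55 dB

-48.5 dB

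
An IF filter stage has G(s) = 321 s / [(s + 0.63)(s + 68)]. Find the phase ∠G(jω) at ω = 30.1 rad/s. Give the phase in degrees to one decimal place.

∠(j30.1) = 90.00°
∠(j30.1 + 0.63) = arctan(30.1/0.63) = 88.80°
∠(j30.1 + 68) = arctan(30.1/68) = 23.88°
∠G(j30.1) = 90.00° − (88.80° + 23.88°) = -22.68°

-22.7°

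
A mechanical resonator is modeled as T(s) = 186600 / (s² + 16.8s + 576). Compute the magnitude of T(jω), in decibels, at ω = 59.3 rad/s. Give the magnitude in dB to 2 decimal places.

|(j59.3)² + 16.8(j59.3) + 576| = |-2940.5 + j996.24| = 3105
|T(j59.3)| = 186600 / 3105 = 60.103
20 log₁₀(60.103) = 35.578 dB

35.58 dB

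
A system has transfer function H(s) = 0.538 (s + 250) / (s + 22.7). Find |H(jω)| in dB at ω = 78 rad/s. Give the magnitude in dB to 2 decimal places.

4.78 dB

|j78 + 250| = √(78² + 250²) = 261.9
|j78 + 22.7| = √(78² + 22.7²) = 81.24
|H(j78)| = 0.538 × 261.9 / 81.24 = 1.7344
20 log₁₀(1.7344) = 4.783 dB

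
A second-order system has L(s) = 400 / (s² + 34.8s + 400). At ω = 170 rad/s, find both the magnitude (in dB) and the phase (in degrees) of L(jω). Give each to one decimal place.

|L| = -37.2 dB, ∠L = -168.3°

|(j170)² + 34.8(j170) + 400| = |-28500 + j5916| = 2.911e+04
|L(j170)| = 400 / 2.911e+04 = 0.013742
20 log₁₀(0.013742) = -37.24 dB
∠[(j170)² + 34.8(j170) + 400] = ∠[-28500 + j5916] = 168.27°
∠L(j170) = −168.27° = -168.27°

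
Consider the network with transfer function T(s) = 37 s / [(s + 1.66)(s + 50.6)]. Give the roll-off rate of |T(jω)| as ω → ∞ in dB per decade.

-20 dB/decade

With 1 zero and 2 poles, the high-frequency asymptotic slope is 20 × (1 − 2) = -20 dB/decade.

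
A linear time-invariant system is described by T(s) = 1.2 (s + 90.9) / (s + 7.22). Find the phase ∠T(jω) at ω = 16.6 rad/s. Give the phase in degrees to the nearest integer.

∠(j16.6 + 90.9) = arctan(16.6/90.9) = 10.35°
∠(j16.6 + 7.22) = arctan(16.6/7.22) = 66.49°
∠T(j16.6) = 10.35° − 66.49° = -56.14°

-56 deg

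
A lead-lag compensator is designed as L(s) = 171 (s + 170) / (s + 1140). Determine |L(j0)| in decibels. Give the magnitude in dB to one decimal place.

28.1 dB

L(0) = 171 × 170 / 1140 = 25.5
20 log₁₀(25.5) = 28.13 dB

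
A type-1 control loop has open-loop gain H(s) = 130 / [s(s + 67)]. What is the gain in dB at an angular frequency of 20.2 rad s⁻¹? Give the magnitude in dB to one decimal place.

|j20.2 + 67| = √(20.2² + 67²) = 69.98
|j20.2| = 20.2
|H(j20.2)| = 130 / (69.98 × 20.2) = 0.091966
20 log₁₀(0.091966) = -20.73 dB

-20.7 dB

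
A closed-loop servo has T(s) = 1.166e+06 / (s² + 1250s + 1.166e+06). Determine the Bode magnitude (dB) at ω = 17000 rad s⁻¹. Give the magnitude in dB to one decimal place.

-47.9 dB

|(j17000)² + 1250(j17000) + 1.166e+06| = |-2.8783e+08 + j2.125e+07| = 2.886e+08
|T(j17000)| = 1.166e+06 / 2.886e+08 = 0.00404
20 log₁₀(0.00404) = -47.87 dB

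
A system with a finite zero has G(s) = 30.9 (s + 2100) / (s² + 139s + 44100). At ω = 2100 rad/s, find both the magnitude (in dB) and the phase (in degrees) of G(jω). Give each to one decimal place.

|j2100 + 2100| = √(2100² + 2100²) = 2970
|(j2100)² + 139(j2100) + 44100| = |-4.3659e+06 + j2.919e+05| = 4.376e+06
|G(j2100)| = 30.9 × 2970 / 4.376e+06 = 0.020973
20 log₁₀(0.020973) = -33.57 dB
∠(j2100 + 2100) = arctan(2100/2100) = 45.00°
∠[(j2100)² + 139(j2100) + 44100] = ∠[-4.3659e+06 + j2.919e+05] = 176.17°
∠G(j2100) = 45.00° − 176.17° = -131.17°

|G| = -33.6 dB, ∠G = -131.2°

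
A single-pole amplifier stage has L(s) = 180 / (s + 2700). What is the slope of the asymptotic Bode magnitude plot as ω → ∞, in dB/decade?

-20 dB/decade

With 0 zeros and 1 pole, the high-frequency asymptotic slope is 20 × (0 − 1) = -20 dB/decade.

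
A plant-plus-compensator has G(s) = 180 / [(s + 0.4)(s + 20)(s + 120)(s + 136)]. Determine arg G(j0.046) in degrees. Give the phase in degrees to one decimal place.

∠(j0.046 + 0.4) = arctan(0.046/0.4) = 6.56°
∠(j0.046 + 20) = arctan(0.046/20) = 0.13°
∠(j0.046 + 120) = arctan(0.046/120) = 0.02°
∠(j0.046 + 136) = arctan(0.046/136) = 0.02°
∠G(j0.046) = − (6.56° + 0.13° + 0.02° + 0.02°) = -6.73°

-6.7°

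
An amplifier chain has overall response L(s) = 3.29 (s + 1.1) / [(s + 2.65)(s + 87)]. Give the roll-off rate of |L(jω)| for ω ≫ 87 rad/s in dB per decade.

-20 dB/decade

With 1 zero and 2 poles, the high-frequency asymptotic slope is 20 × (1 − 2) = -20 dB/decade.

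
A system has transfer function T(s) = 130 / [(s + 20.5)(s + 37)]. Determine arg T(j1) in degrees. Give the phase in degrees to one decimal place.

∠(j1 + 20.5) = arctan(1/20.5) = 2.79°
∠(j1 + 37) = arctan(1/37) = 1.55°
∠T(j1) = − (2.79° + 1.55°) = -4.34°

-4.3 deg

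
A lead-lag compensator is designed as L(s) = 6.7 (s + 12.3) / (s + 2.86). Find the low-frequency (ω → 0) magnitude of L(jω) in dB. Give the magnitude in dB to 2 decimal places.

L(0) = 6.7 × 12.3 / 2.86 = 28.815
20 log₁₀(28.815) = 29.192 dB

29.19 dB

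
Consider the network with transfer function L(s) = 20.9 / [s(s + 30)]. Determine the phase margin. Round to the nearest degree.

89 deg

Gain crossover: |L(jω)| = 1 at ω ≈ 0.696 rad/s.
∠L(j0.696) = −90° − arctan(0.696/30) ≈ -91.33°
PM = 180° + (-91.33°) = 88.67°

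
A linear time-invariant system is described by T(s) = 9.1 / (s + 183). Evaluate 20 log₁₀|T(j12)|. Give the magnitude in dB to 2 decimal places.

-26.09 dB

|j12 + 183| = √(12² + 183²) = 183.4
|T(j12)| = 9.1 / 183.4 = 0.04962
20 log₁₀(0.04962) = -26.087 dB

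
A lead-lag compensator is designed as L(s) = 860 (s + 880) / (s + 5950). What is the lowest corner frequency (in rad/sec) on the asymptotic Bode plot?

Break frequencies occur at each pole and zero magnitude: 880 rad/sec, 5950 rad/sec.
The lowest is 880 rad/sec.

880 rad/sec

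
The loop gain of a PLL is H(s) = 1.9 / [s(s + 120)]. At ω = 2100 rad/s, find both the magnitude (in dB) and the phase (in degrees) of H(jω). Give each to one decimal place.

|j2100 + 120| = √(2100² + 120²) = 2103
|j2100| = 2100
|H(j2100)| = 1.9 / (2103 × 2100) = 4.3014e-07
20 log₁₀(4.3014e-07) = -127.33 dB
∠(j2100 + 120) = arctan(2100/120) = 86.73°
∠(j2100) = 90.00°
∠H(j2100) = − (86.73° + 90.00°) = -176.73°

|H| = -127.3 dB, ∠H = -176.7°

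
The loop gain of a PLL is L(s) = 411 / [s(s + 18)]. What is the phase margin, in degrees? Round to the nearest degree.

Gain crossover: |L(jω)| = 1 at ω ≈ 16.7 rad/s.
∠L(j16.7) = −90° − arctan(16.7/18) ≈ -132.90°
PM = 180° + (-132.90°) = 47.10°

47°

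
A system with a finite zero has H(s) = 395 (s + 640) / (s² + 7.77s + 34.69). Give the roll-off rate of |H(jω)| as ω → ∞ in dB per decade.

With 1 zero and 2 poles, the high-frequency asymptotic slope is 20 × (1 − 2) = -20 dB/decade.

-20 dB/decade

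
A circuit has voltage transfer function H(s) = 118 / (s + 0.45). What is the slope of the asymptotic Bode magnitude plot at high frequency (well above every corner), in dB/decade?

-20 dB/decade

With 0 zeros and 1 pole, the high-frequency asymptotic slope is 20 × (0 − 1) = -20 dB/decade.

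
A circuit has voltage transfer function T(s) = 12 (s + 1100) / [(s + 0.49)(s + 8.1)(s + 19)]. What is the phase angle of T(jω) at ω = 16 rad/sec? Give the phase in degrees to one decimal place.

∠(j16 + 1100) = arctan(16/1100) = 0.83°
∠(j16 + 0.49) = arctan(16/0.49) = 88.25°
∠(j16 + 8.1) = arctan(16/8.1) = 63.15°
∠(j16 + 19) = arctan(16/19) = 40.10°
∠T(j16) = 0.83° − (88.25° + 63.15° + 40.10°) = -190.66°

-190.7°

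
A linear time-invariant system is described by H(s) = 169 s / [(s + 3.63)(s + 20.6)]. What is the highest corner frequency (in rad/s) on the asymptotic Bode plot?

20.6 rad/s

Break frequencies occur at each pole and zero magnitude: 3.63 rad/s, 20.6 rad/s.
The highest is 20.6 rad/s.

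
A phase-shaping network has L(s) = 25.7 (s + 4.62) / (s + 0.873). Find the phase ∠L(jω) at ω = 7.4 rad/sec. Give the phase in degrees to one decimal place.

∠(j7.4 + 4.62) = arctan(7.4/4.62) = 58.02°
∠(j7.4 + 0.873) = arctan(7.4/0.873) = 83.27°
∠L(j7.4) = 58.02° − 83.27° = -25.25°

-25.2°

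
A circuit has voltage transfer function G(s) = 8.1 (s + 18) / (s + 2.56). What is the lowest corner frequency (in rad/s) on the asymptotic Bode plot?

2.56 rad/s

Break frequencies occur at each pole and zero magnitude: 2.56 rad/s, 18 rad/s.
The lowest is 2.56 rad/s.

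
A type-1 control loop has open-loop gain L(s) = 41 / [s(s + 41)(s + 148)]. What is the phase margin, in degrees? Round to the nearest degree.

Gain crossover: |L(jω)| = 1 at ω ≈ 0.00676 rad/s.
∠L(j0.00676) = −90° − arctan(0.00676/41) − arctan(0.00676/148) ≈ -90.01°
PM = 180° + (-90.01°) = 89.99°

90°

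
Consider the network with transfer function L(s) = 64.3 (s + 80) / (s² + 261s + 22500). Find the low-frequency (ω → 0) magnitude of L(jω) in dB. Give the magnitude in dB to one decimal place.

L(0) = 64.3 × 80 / 22500 = 0.22862
20 log₁₀(0.22862) = -12.82 dB

-12.8 dB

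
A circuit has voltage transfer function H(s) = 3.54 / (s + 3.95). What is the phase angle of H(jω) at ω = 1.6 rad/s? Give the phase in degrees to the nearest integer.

-22°

∠(j1.6 + 3.95) = arctan(1.6/3.95) = 22.05°
∠H(j1.6) = −22.05° = -22.05°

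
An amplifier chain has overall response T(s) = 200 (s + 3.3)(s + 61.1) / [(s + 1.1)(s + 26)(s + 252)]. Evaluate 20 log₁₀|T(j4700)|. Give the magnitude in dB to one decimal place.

|j4700 + 3.3| = √(4700² + 3.3²) = 4700
|j4700 + 61.1| = √(4700² + 61.1²) = 4700
|j4700 + 1.1| = √(4700² + 1.1²) = 4700
|j4700 + 26| = √(4700² + 26²) = 4700
|j4700 + 252| = √(4700² + 252²) = 4707
|T(j4700)| = 200 × 4700 × 4700 / (4700 × 4700 × 4707) = 0.042495
20 log₁₀(0.042495) = -27.43 dB

-27.4 dB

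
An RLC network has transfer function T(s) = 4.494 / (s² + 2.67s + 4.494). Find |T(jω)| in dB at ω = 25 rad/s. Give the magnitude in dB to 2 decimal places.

-42.85 dB

|(j25)² + 2.67(j25) + 4.494| = |-620.51 + j66.75| = 624.1
|T(j25)| = 4.494 / 624.1 = 0.0072009
20 log₁₀(0.0072009) = -42.852 dB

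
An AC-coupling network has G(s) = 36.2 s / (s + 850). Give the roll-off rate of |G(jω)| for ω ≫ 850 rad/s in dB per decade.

0 dB/decade

With 1 zero and 1 pole, the high-frequency asymptotic slope is 20 × (1 − 1) = 0 dB/decade.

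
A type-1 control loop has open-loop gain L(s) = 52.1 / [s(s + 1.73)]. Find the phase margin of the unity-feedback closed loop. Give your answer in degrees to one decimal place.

13.7°

Gain crossover: |L(jω)| = 1 at ω ≈ 7.12 rad s⁻¹.
∠L(j7.12) = −90° − arctan(7.12/1.73) ≈ -166.33°
PM = 180° + (-166.33°) = 13.67°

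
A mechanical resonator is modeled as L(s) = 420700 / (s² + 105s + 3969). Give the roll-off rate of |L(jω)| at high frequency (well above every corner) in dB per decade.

-40 dB/decade

With 0 zeros and 2 poles, the high-frequency asymptotic slope is 20 × (0 − 2) = -40 dB/decade.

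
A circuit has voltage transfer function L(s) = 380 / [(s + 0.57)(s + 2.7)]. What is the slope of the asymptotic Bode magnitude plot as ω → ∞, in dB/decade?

-40 dB/decade

With 0 zeros and 2 poles, the high-frequency asymptotic slope is 20 × (0 − 2) = -40 dB/decade.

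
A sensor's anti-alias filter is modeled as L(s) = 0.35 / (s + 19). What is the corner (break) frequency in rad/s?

The single real pole at s = −19 gives a corner at ω = 19 rad/s.

19 rad/s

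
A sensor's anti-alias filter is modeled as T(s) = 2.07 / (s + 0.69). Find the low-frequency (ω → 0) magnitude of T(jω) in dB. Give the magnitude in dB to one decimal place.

9.5 dB

T(0) = 2.07 / 0.69 = 3
20 log₁₀(3) = 9.54 dB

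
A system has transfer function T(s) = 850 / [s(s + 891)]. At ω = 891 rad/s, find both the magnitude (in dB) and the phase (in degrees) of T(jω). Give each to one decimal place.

|T| = -62.4 dB, ∠T = -135.0°

|j891 + 891| = √(891² + 891²) = 1260
|j891| = 891
|T(j891)| = 850 / (1260 × 891) = 0.00075709
20 log₁₀(0.00075709) = -62.42 dB
∠(j891 + 891) = arctan(891/891) = 45.00°
∠(j891) = 90.00°
∠T(j891) = − (45.00° + 90.00°) = -135.00°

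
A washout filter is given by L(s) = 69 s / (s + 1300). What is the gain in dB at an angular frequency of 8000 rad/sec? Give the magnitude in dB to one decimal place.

|j8000| = 8000
|j8000 + 1300| = √(8000² + 1300²) = 8105
|L(j8000)| = 69 × 8000 / 8105 = 68.107
20 log₁₀(68.107) = 36.66 dB

36.7 dB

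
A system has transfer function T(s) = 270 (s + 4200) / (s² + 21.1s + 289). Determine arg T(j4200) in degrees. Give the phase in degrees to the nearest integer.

-135°

∠(j4200 + 4200) = arctan(4200/4200) = 45.00°
∠[(j4200)² + 21.1(j4200) + 289] = ∠[-1.764e+07 + j88620] = 179.71°
∠T(j4200) = 45.00° − 179.71° = -134.71°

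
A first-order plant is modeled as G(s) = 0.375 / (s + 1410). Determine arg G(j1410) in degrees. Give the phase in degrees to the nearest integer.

-45 deg

∠(j1410 + 1410) = arctan(1410/1410) = 45.00°
∠G(j1410) = −45.00° = -45.00°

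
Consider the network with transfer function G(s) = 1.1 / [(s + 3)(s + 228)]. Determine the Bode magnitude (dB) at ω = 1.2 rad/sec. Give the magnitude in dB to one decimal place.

|j1.2 + 3| = √(1.2² + 3²) = 3.231
|j1.2 + 228| = √(1.2² + 228²) = 228
|G(j1.2)| = 1.1 / (3.231 × 228) = 0.0014931
20 log₁₀(0.0014931) = -56.52 dB

-56.5 dB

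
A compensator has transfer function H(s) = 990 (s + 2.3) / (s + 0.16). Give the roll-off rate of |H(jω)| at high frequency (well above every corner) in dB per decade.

0 dB/decade

With 1 zero and 1 pole, the high-frequency asymptotic slope is 20 × (1 − 1) = 0 dB/decade.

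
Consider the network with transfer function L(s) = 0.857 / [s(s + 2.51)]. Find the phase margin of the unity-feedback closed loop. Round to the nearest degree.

82°

Gain crossover: |L(jω)| = 1 at ω ≈ 0.338 rad s⁻¹.
∠L(j0.338) = −90° − arctan(0.338/2.51) ≈ -97.68°
PM = 180° + (-97.68°) = 82.32°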